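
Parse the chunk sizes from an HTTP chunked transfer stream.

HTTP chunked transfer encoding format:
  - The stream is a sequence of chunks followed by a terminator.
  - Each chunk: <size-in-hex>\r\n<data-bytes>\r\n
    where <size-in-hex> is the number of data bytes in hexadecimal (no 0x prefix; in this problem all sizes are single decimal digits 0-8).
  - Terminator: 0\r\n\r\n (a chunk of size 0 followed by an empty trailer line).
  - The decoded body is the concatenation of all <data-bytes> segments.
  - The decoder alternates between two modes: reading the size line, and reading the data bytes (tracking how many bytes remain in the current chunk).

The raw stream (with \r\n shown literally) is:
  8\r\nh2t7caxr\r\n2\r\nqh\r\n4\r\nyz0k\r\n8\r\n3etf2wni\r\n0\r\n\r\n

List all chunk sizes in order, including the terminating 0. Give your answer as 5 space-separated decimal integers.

Chunk 1: stream[0..1]='8' size=0x8=8, data at stream[3..11]='h2t7caxr' -> body[0..8], body so far='h2t7caxr'
Chunk 2: stream[13..14]='2' size=0x2=2, data at stream[16..18]='qh' -> body[8..10], body so far='h2t7caxrqh'
Chunk 3: stream[20..21]='4' size=0x4=4, data at stream[23..27]='yz0k' -> body[10..14], body so far='h2t7caxrqhyz0k'
Chunk 4: stream[29..30]='8' size=0x8=8, data at stream[32..40]='3etf2wni' -> body[14..22], body so far='h2t7caxrqhyz0k3etf2wni'
Chunk 5: stream[42..43]='0' size=0 (terminator). Final body='h2t7caxrqhyz0k3etf2wni' (22 bytes)

Answer: 8 2 4 8 0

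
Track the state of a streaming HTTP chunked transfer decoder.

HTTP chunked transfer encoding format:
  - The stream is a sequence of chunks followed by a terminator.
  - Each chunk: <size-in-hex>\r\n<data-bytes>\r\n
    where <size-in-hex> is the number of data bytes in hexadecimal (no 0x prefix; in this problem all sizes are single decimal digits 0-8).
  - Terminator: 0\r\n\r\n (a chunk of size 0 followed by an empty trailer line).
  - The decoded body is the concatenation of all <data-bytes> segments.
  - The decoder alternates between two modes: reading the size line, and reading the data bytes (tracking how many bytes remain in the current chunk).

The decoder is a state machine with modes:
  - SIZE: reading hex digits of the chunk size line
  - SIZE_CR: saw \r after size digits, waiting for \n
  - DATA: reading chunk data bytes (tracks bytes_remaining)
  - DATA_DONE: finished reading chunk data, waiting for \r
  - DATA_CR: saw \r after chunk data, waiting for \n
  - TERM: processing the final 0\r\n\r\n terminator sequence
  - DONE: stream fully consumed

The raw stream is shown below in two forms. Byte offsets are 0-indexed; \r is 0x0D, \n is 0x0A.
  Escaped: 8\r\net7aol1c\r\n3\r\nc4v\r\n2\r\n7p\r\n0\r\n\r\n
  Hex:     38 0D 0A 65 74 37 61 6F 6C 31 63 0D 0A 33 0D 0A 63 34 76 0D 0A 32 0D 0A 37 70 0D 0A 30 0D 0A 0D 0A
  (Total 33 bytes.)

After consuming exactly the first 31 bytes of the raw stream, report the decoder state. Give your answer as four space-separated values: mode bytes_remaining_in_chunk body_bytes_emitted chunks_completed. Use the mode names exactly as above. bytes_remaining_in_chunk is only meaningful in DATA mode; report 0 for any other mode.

Byte 0 = '8': mode=SIZE remaining=0 emitted=0 chunks_done=0
Byte 1 = 0x0D: mode=SIZE_CR remaining=0 emitted=0 chunks_done=0
Byte 2 = 0x0A: mode=DATA remaining=8 emitted=0 chunks_done=0
Byte 3 = 'e': mode=DATA remaining=7 emitted=1 chunks_done=0
Byte 4 = 't': mode=DATA remaining=6 emitted=2 chunks_done=0
Byte 5 = '7': mode=DATA remaining=5 emitted=3 chunks_done=0
Byte 6 = 'a': mode=DATA remaining=4 emitted=4 chunks_done=0
Byte 7 = 'o': mode=DATA remaining=3 emitted=5 chunks_done=0
Byte 8 = 'l': mode=DATA remaining=2 emitted=6 chunks_done=0
Byte 9 = '1': mode=DATA remaining=1 emitted=7 chunks_done=0
Byte 10 = 'c': mode=DATA_DONE remaining=0 emitted=8 chunks_done=0
Byte 11 = 0x0D: mode=DATA_CR remaining=0 emitted=8 chunks_done=0
Byte 12 = 0x0A: mode=SIZE remaining=0 emitted=8 chunks_done=1
Byte 13 = '3': mode=SIZE remaining=0 emitted=8 chunks_done=1
Byte 14 = 0x0D: mode=SIZE_CR remaining=0 emitted=8 chunks_done=1
Byte 15 = 0x0A: mode=DATA remaining=3 emitted=8 chunks_done=1
Byte 16 = 'c': mode=DATA remaining=2 emitted=9 chunks_done=1
Byte 17 = '4': mode=DATA remaining=1 emitted=10 chunks_done=1
Byte 18 = 'v': mode=DATA_DONE remaining=0 emitted=11 chunks_done=1
Byte 19 = 0x0D: mode=DATA_CR remaining=0 emitted=11 chunks_done=1
Byte 20 = 0x0A: mode=SIZE remaining=0 emitted=11 chunks_done=2
Byte 21 = '2': mode=SIZE remaining=0 emitted=11 chunks_done=2
Byte 22 = 0x0D: mode=SIZE_CR remaining=0 emitted=11 chunks_done=2
Byte 23 = 0x0A: mode=DATA remaining=2 emitted=11 chunks_done=2
Byte 24 = '7': mode=DATA remaining=1 emitted=12 chunks_done=2
Byte 25 = 'p': mode=DATA_DONE remaining=0 emitted=13 chunks_done=2
Byte 26 = 0x0D: mode=DATA_CR remaining=0 emitted=13 chunks_done=2
Byte 27 = 0x0A: mode=SIZE remaining=0 emitted=13 chunks_done=3
Byte 28 = '0': mode=SIZE remaining=0 emitted=13 chunks_done=3
Byte 29 = 0x0D: mode=SIZE_CR remaining=0 emitted=13 chunks_done=3
Byte 30 = 0x0A: mode=TERM remaining=0 emitted=13 chunks_done=3

Answer: TERM 0 13 3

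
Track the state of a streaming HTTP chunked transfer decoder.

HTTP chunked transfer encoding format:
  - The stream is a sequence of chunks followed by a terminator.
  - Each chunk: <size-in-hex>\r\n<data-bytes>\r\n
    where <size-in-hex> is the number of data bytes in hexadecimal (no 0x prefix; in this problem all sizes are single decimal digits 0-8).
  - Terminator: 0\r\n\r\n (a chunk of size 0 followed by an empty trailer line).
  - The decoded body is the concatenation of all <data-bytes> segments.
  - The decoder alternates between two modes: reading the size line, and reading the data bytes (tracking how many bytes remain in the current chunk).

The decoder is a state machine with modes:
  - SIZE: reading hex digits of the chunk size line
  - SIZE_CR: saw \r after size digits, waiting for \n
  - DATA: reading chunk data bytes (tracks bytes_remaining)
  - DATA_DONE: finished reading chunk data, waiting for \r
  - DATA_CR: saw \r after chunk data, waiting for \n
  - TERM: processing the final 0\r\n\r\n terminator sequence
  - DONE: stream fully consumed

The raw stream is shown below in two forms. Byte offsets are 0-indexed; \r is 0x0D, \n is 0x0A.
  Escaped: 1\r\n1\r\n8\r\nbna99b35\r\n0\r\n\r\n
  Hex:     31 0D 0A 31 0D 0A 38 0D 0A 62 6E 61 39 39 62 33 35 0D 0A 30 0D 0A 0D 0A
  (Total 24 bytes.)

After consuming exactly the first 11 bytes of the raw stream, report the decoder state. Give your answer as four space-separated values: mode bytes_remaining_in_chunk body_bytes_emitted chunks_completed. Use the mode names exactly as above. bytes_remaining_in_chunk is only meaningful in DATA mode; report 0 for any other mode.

Answer: DATA 6 3 1

Derivation:
Byte 0 = '1': mode=SIZE remaining=0 emitted=0 chunks_done=0
Byte 1 = 0x0D: mode=SIZE_CR remaining=0 emitted=0 chunks_done=0
Byte 2 = 0x0A: mode=DATA remaining=1 emitted=0 chunks_done=0
Byte 3 = '1': mode=DATA_DONE remaining=0 emitted=1 chunks_done=0
Byte 4 = 0x0D: mode=DATA_CR remaining=0 emitted=1 chunks_done=0
Byte 5 = 0x0A: mode=SIZE remaining=0 emitted=1 chunks_done=1
Byte 6 = '8': mode=SIZE remaining=0 emitted=1 chunks_done=1
Byte 7 = 0x0D: mode=SIZE_CR remaining=0 emitted=1 chunks_done=1
Byte 8 = 0x0A: mode=DATA remaining=8 emitted=1 chunks_done=1
Byte 9 = 'b': mode=DATA remaining=7 emitted=2 chunks_done=1
Byte 10 = 'n': mode=DATA remaining=6 emitted=3 chunks_done=1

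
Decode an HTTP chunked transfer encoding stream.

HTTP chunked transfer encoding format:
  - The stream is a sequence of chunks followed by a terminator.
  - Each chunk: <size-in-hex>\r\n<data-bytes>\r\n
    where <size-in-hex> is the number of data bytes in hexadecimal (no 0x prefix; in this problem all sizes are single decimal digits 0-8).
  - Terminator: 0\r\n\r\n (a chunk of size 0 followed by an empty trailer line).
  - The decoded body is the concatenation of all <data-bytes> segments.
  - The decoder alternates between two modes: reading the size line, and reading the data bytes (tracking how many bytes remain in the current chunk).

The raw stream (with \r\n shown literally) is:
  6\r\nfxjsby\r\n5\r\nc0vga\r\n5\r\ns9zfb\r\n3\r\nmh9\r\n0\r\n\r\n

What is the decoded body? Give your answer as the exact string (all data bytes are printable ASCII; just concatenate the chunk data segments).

Chunk 1: stream[0..1]='6' size=0x6=6, data at stream[3..9]='fxjsby' -> body[0..6], body so far='fxjsby'
Chunk 2: stream[11..12]='5' size=0x5=5, data at stream[14..19]='c0vga' -> body[6..11], body so far='fxjsbyc0vga'
Chunk 3: stream[21..22]='5' size=0x5=5, data at stream[24..29]='s9zfb' -> body[11..16], body so far='fxjsbyc0vgas9zfb'
Chunk 4: stream[31..32]='3' size=0x3=3, data at stream[34..37]='mh9' -> body[16..19], body so far='fxjsbyc0vgas9zfbmh9'
Chunk 5: stream[39..40]='0' size=0 (terminator). Final body='fxjsbyc0vgas9zfbmh9' (19 bytes)

Answer: fxjsbyc0vgas9zfbmh9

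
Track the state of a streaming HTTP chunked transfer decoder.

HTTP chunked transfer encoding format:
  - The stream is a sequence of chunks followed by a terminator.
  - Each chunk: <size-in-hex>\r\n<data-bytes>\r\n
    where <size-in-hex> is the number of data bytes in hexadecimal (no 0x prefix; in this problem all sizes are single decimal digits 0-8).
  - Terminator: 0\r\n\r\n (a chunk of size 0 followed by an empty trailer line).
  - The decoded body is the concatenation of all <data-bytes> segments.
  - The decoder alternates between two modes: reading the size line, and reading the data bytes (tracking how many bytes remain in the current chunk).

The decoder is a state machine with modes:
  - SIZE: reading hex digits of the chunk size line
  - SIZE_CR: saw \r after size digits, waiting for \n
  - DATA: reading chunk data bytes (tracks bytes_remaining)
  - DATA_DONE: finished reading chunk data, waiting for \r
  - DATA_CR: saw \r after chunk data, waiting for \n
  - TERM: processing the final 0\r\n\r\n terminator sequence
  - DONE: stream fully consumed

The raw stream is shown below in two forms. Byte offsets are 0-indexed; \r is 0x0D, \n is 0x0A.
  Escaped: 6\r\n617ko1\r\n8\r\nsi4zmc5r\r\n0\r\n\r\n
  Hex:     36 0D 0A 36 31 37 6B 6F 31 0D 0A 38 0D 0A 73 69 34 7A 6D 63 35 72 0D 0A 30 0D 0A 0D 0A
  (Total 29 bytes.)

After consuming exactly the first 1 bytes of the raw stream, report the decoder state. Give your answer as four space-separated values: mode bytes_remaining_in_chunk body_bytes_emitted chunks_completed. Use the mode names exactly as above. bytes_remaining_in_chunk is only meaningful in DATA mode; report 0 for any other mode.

Answer: SIZE 0 0 0

Derivation:
Byte 0 = '6': mode=SIZE remaining=0 emitted=0 chunks_done=0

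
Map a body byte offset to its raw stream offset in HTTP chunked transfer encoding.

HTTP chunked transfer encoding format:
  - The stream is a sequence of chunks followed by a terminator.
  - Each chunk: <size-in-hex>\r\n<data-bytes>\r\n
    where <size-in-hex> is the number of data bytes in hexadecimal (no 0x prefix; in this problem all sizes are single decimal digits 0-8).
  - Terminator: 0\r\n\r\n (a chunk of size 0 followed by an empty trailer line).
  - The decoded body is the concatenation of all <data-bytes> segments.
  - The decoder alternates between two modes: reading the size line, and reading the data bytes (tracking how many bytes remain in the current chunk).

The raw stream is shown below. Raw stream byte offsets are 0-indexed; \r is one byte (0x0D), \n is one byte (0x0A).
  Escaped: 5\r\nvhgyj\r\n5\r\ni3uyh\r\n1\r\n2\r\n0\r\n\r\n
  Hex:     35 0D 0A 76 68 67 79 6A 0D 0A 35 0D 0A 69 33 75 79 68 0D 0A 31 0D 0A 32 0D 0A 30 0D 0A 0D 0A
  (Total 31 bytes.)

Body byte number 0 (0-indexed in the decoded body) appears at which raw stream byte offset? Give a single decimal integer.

Answer: 3

Derivation:
Chunk 1: stream[0..1]='5' size=0x5=5, data at stream[3..8]='vhgyj' -> body[0..5], body so far='vhgyj'
Chunk 2: stream[10..11]='5' size=0x5=5, data at stream[13..18]='i3uyh' -> body[5..10], body so far='vhgyji3uyh'
Chunk 3: stream[20..21]='1' size=0x1=1, data at stream[23..24]='2' -> body[10..11], body so far='vhgyji3uyh2'
Chunk 4: stream[26..27]='0' size=0 (terminator). Final body='vhgyji3uyh2' (11 bytes)
Body byte 0 at stream offset 3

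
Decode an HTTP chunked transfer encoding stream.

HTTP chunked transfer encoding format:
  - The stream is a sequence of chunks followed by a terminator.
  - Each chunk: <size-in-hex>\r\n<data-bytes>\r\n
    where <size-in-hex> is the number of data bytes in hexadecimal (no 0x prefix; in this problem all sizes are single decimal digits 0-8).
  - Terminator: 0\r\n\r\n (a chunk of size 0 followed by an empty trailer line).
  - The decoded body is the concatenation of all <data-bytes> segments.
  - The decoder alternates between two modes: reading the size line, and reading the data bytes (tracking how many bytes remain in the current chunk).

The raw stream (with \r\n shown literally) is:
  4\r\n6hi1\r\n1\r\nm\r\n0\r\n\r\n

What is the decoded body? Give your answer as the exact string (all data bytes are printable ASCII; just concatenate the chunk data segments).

Answer: 6hi1m

Derivation:
Chunk 1: stream[0..1]='4' size=0x4=4, data at stream[3..7]='6hi1' -> body[0..4], body so far='6hi1'
Chunk 2: stream[9..10]='1' size=0x1=1, data at stream[12..13]='m' -> body[4..5], body so far='6hi1m'
Chunk 3: stream[15..16]='0' size=0 (terminator). Final body='6hi1m' (5 bytes)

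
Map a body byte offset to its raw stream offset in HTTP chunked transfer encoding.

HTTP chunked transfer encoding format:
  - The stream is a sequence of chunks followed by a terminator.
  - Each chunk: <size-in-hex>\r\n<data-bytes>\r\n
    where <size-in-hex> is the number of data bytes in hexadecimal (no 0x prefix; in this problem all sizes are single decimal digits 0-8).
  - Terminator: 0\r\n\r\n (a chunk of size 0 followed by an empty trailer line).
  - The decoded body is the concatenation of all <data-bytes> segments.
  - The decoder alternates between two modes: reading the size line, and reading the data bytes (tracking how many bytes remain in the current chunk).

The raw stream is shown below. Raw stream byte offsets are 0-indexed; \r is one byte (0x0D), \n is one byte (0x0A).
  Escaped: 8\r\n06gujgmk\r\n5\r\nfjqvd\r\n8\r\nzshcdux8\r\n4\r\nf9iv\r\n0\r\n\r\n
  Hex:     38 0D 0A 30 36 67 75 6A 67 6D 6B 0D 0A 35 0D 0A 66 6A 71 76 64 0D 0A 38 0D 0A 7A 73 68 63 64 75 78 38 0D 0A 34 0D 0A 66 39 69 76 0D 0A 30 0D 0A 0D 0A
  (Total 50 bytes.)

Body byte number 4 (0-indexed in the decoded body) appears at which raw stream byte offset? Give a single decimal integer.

Chunk 1: stream[0..1]='8' size=0x8=8, data at stream[3..11]='06gujgmk' -> body[0..8], body so far='06gujgmk'
Chunk 2: stream[13..14]='5' size=0x5=5, data at stream[16..21]='fjqvd' -> body[8..13], body so far='06gujgmkfjqvd'
Chunk 3: stream[23..24]='8' size=0x8=8, data at stream[26..34]='zshcdux8' -> body[13..21], body so far='06gujgmkfjqvdzshcdux8'
Chunk 4: stream[36..37]='4' size=0x4=4, data at stream[39..43]='f9iv' -> body[21..25], body so far='06gujgmkfjqvdzshcdux8f9iv'
Chunk 5: stream[45..46]='0' size=0 (terminator). Final body='06gujgmkfjqvdzshcdux8f9iv' (25 bytes)
Body byte 4 at stream offset 7

Answer: 7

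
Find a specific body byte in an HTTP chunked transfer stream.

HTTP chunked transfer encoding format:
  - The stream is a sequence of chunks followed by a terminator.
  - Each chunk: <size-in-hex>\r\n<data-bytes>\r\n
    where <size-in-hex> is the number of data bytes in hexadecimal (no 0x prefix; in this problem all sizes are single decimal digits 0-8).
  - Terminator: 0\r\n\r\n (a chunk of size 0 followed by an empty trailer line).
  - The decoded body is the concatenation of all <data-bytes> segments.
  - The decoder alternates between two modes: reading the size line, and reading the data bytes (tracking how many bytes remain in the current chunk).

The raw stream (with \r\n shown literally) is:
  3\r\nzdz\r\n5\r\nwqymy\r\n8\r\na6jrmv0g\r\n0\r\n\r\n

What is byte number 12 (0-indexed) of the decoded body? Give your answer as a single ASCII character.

Answer: m

Derivation:
Chunk 1: stream[0..1]='3' size=0x3=3, data at stream[3..6]='zdz' -> body[0..3], body so far='zdz'
Chunk 2: stream[8..9]='5' size=0x5=5, data at stream[11..16]='wqymy' -> body[3..8], body so far='zdzwqymy'
Chunk 3: stream[18..19]='8' size=0x8=8, data at stream[21..29]='a6jrmv0g' -> body[8..16], body so far='zdzwqymya6jrmv0g'
Chunk 4: stream[31..32]='0' size=0 (terminator). Final body='zdzwqymya6jrmv0g' (16 bytes)
Body byte 12 = 'm'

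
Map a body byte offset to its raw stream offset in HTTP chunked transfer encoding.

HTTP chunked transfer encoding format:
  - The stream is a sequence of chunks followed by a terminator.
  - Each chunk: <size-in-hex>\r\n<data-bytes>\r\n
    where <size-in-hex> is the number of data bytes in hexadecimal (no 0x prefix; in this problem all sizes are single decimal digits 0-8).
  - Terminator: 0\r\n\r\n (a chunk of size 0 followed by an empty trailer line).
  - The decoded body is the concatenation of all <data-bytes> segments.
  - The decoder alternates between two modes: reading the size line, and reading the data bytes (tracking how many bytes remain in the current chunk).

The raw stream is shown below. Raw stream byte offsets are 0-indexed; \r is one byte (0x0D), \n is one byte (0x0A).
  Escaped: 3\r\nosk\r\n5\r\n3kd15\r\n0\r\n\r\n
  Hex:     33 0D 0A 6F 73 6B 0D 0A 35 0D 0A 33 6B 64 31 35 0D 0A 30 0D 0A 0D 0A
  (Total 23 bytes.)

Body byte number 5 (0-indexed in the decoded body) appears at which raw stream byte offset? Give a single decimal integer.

Chunk 1: stream[0..1]='3' size=0x3=3, data at stream[3..6]='osk' -> body[0..3], body so far='osk'
Chunk 2: stream[8..9]='5' size=0x5=5, data at stream[11..16]='3kd15' -> body[3..8], body so far='osk3kd15'
Chunk 3: stream[18..19]='0' size=0 (terminator). Final body='osk3kd15' (8 bytes)
Body byte 5 at stream offset 13

Answer: 13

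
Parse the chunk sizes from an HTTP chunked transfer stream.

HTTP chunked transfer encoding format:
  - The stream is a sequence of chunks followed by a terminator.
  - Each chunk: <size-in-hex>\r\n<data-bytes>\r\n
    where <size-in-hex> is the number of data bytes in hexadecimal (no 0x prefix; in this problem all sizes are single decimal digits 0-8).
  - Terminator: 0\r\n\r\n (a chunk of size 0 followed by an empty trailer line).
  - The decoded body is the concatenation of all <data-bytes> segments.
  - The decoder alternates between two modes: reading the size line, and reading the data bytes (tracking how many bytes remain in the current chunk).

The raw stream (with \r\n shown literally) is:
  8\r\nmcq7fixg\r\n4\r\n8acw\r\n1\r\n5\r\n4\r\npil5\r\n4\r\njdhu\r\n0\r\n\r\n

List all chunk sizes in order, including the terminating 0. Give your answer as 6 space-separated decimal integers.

Chunk 1: stream[0..1]='8' size=0x8=8, data at stream[3..11]='mcq7fixg' -> body[0..8], body so far='mcq7fixg'
Chunk 2: stream[13..14]='4' size=0x4=4, data at stream[16..20]='8acw' -> body[8..12], body so far='mcq7fixg8acw'
Chunk 3: stream[22..23]='1' size=0x1=1, data at stream[25..26]='5' -> body[12..13], body so far='mcq7fixg8acw5'
Chunk 4: stream[28..29]='4' size=0x4=4, data at stream[31..35]='pil5' -> body[13..17], body so far='mcq7fixg8acw5pil5'
Chunk 5: stream[37..38]='4' size=0x4=4, data at stream[40..44]='jdhu' -> body[17..21], body so far='mcq7fixg8acw5pil5jdhu'
Chunk 6: stream[46..47]='0' size=0 (terminator). Final body='mcq7fixg8acw5pil5jdhu' (21 bytes)

Answer: 8 4 1 4 4 0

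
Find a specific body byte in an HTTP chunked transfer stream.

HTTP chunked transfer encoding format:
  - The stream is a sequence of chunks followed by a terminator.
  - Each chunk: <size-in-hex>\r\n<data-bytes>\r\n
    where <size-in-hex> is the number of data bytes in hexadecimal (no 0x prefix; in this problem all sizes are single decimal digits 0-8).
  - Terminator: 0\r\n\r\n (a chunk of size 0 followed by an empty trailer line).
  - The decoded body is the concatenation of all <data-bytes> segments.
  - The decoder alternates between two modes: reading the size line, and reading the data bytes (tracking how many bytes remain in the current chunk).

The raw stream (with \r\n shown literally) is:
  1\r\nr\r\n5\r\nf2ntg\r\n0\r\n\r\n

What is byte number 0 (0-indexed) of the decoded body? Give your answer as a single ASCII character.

Answer: r

Derivation:
Chunk 1: stream[0..1]='1' size=0x1=1, data at stream[3..4]='r' -> body[0..1], body so far='r'
Chunk 2: stream[6..7]='5' size=0x5=5, data at stream[9..14]='f2ntg' -> body[1..6], body so far='rf2ntg'
Chunk 3: stream[16..17]='0' size=0 (terminator). Final body='rf2ntg' (6 bytes)
Body byte 0 = 'r'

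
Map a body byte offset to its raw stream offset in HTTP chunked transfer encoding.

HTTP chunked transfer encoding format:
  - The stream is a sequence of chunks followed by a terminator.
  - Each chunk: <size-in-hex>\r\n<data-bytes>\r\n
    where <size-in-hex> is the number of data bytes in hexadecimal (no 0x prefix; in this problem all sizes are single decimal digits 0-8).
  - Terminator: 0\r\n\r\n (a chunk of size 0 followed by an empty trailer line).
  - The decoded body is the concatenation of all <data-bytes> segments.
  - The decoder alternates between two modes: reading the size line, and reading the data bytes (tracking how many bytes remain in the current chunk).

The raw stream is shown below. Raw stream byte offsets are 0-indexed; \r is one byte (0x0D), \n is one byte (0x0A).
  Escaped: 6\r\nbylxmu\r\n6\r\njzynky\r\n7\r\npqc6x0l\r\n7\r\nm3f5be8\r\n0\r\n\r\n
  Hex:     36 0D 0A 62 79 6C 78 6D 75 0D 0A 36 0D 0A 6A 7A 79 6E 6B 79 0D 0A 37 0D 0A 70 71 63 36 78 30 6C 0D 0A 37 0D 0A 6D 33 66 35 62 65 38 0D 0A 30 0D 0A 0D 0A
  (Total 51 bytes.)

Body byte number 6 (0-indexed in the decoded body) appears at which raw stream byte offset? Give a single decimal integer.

Answer: 14

Derivation:
Chunk 1: stream[0..1]='6' size=0x6=6, data at stream[3..9]='bylxmu' -> body[0..6], body so far='bylxmu'
Chunk 2: stream[11..12]='6' size=0x6=6, data at stream[14..20]='jzynky' -> body[6..12], body so far='bylxmujzynky'
Chunk 3: stream[22..23]='7' size=0x7=7, data at stream[25..32]='pqc6x0l' -> body[12..19], body so far='bylxmujzynkypqc6x0l'
Chunk 4: stream[34..35]='7' size=0x7=7, data at stream[37..44]='m3f5be8' -> body[19..26], body so far='bylxmujzynkypqc6x0lm3f5be8'
Chunk 5: stream[46..47]='0' size=0 (terminator). Final body='bylxmujzynkypqc6x0lm3f5be8' (26 bytes)
Body byte 6 at stream offset 14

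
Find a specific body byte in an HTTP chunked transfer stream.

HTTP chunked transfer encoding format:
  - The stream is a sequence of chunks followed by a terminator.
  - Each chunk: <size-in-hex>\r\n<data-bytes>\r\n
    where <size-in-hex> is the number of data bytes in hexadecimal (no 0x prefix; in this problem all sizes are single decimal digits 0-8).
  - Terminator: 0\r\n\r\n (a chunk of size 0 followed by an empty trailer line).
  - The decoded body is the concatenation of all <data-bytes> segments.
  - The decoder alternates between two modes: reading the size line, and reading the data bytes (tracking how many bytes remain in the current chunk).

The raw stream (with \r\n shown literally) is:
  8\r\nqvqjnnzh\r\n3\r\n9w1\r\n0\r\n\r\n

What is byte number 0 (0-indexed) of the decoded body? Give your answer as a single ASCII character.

Answer: q

Derivation:
Chunk 1: stream[0..1]='8' size=0x8=8, data at stream[3..11]='qvqjnnzh' -> body[0..8], body so far='qvqjnnzh'
Chunk 2: stream[13..14]='3' size=0x3=3, data at stream[16..19]='9w1' -> body[8..11], body so far='qvqjnnzh9w1'
Chunk 3: stream[21..22]='0' size=0 (terminator). Final body='qvqjnnzh9w1' (11 bytes)
Body byte 0 = 'q'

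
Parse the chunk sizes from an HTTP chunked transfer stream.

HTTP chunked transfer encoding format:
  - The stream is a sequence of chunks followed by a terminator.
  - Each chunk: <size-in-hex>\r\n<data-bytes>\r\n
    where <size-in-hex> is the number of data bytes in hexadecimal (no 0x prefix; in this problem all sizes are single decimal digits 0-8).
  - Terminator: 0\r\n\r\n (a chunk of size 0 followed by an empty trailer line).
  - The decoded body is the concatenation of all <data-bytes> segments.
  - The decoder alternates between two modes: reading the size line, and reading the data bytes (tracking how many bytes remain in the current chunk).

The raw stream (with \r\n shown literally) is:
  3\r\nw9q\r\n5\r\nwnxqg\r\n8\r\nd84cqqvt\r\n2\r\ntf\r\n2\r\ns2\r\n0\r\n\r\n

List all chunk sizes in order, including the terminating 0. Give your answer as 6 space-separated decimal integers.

Answer: 3 5 8 2 2 0

Derivation:
Chunk 1: stream[0..1]='3' size=0x3=3, data at stream[3..6]='w9q' -> body[0..3], body so far='w9q'
Chunk 2: stream[8..9]='5' size=0x5=5, data at stream[11..16]='wnxqg' -> body[3..8], body so far='w9qwnxqg'
Chunk 3: stream[18..19]='8' size=0x8=8, data at stream[21..29]='d84cqqvt' -> body[8..16], body so far='w9qwnxqgd84cqqvt'
Chunk 4: stream[31..32]='2' size=0x2=2, data at stream[34..36]='tf' -> body[16..18], body so far='w9qwnxqgd84cqqvttf'
Chunk 5: stream[38..39]='2' size=0x2=2, data at stream[41..43]='s2' -> body[18..20], body so far='w9qwnxqgd84cqqvttfs2'
Chunk 6: stream[45..46]='0' size=0 (terminator). Final body='w9qwnxqgd84cqqvttfs2' (20 bytes)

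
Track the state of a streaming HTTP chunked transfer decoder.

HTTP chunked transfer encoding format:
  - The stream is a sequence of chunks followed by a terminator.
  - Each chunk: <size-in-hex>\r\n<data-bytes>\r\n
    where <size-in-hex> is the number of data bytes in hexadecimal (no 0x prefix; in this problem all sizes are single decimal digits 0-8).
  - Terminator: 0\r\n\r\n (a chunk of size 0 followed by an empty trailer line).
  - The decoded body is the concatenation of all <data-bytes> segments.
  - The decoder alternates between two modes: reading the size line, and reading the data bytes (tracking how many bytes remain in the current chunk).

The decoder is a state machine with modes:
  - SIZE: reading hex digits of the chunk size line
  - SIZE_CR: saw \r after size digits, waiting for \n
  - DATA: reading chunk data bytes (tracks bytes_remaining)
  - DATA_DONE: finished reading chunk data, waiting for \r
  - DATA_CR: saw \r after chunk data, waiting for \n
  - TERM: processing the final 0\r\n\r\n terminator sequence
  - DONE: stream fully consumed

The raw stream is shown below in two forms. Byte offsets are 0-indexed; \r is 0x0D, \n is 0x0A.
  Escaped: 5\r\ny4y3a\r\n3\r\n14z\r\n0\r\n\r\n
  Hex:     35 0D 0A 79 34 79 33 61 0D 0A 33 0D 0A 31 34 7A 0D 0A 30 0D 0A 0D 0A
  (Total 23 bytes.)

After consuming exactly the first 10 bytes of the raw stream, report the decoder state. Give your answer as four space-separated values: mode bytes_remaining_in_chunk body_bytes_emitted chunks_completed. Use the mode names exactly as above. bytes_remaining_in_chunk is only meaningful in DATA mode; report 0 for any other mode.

Answer: SIZE 0 5 1

Derivation:
Byte 0 = '5': mode=SIZE remaining=0 emitted=0 chunks_done=0
Byte 1 = 0x0D: mode=SIZE_CR remaining=0 emitted=0 chunks_done=0
Byte 2 = 0x0A: mode=DATA remaining=5 emitted=0 chunks_done=0
Byte 3 = 'y': mode=DATA remaining=4 emitted=1 chunks_done=0
Byte 4 = '4': mode=DATA remaining=3 emitted=2 chunks_done=0
Byte 5 = 'y': mode=DATA remaining=2 emitted=3 chunks_done=0
Byte 6 = '3': mode=DATA remaining=1 emitted=4 chunks_done=0
Byte 7 = 'a': mode=DATA_DONE remaining=0 emitted=5 chunks_done=0
Byte 8 = 0x0D: mode=DATA_CR remaining=0 emitted=5 chunks_done=0
Byte 9 = 0x0A: mode=SIZE remaining=0 emitted=5 chunks_done=1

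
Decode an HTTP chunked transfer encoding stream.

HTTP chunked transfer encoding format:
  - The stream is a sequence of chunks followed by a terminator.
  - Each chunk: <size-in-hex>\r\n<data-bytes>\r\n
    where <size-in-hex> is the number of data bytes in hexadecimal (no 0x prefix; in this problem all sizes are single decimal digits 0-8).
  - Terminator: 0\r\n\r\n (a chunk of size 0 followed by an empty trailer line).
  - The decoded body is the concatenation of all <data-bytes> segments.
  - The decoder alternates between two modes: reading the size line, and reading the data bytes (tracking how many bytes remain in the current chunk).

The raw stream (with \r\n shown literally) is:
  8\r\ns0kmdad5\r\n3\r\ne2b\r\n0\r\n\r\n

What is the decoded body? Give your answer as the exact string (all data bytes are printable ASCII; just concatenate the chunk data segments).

Chunk 1: stream[0..1]='8' size=0x8=8, data at stream[3..11]='s0kmdad5' -> body[0..8], body so far='s0kmdad5'
Chunk 2: stream[13..14]='3' size=0x3=3, data at stream[16..19]='e2b' -> body[8..11], body so far='s0kmdad5e2b'
Chunk 3: stream[21..22]='0' size=0 (terminator). Final body='s0kmdad5e2b' (11 bytes)

Answer: s0kmdad5e2b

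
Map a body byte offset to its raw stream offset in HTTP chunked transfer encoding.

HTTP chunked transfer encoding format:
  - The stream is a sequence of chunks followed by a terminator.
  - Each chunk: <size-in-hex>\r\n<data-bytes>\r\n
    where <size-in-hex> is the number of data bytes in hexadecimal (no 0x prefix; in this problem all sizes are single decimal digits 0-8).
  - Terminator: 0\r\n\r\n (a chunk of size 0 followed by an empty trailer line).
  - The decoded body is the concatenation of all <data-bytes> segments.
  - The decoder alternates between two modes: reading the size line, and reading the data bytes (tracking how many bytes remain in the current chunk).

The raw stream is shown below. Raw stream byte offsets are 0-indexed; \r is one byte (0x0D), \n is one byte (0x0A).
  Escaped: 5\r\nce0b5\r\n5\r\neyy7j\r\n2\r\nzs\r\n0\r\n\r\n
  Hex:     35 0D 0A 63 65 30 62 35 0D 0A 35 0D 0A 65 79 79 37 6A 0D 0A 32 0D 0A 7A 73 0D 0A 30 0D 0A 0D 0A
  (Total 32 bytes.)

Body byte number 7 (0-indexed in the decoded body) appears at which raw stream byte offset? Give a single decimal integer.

Answer: 15

Derivation:
Chunk 1: stream[0..1]='5' size=0x5=5, data at stream[3..8]='ce0b5' -> body[0..5], body so far='ce0b5'
Chunk 2: stream[10..11]='5' size=0x5=5, data at stream[13..18]='eyy7j' -> body[5..10], body so far='ce0b5eyy7j'
Chunk 3: stream[20..21]='2' size=0x2=2, data at stream[23..25]='zs' -> body[10..12], body so far='ce0b5eyy7jzs'
Chunk 4: stream[27..28]='0' size=0 (terminator). Final body='ce0b5eyy7jzs' (12 bytes)
Body byte 7 at stream offset 15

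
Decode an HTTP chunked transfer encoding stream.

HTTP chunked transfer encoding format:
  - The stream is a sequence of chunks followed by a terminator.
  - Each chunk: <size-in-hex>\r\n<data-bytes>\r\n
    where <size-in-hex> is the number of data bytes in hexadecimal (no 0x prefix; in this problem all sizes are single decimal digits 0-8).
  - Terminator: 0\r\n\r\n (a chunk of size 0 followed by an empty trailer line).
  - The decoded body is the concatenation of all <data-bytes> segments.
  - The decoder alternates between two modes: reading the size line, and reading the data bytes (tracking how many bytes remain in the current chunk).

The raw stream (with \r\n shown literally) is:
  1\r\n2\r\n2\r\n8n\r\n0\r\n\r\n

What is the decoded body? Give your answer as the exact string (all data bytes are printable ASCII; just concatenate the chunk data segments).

Answer: 28n

Derivation:
Chunk 1: stream[0..1]='1' size=0x1=1, data at stream[3..4]='2' -> body[0..1], body so far='2'
Chunk 2: stream[6..7]='2' size=0x2=2, data at stream[9..11]='8n' -> body[1..3], body so far='28n'
Chunk 3: stream[13..14]='0' size=0 (terminator). Final body='28n' (3 bytes)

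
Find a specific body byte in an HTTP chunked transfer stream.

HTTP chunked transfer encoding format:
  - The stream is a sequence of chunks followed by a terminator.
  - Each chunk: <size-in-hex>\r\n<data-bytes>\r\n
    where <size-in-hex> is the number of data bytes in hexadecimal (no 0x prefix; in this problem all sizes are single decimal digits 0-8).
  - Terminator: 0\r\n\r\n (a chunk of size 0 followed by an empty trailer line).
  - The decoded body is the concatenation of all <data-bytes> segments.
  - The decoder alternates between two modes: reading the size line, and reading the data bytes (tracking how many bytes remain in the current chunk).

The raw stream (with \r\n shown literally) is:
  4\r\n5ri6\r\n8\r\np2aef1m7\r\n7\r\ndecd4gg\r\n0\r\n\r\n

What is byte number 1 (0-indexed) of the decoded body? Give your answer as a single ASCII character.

Chunk 1: stream[0..1]='4' size=0x4=4, data at stream[3..7]='5ri6' -> body[0..4], body so far='5ri6'
Chunk 2: stream[9..10]='8' size=0x8=8, data at stream[12..20]='p2aef1m7' -> body[4..12], body so far='5ri6p2aef1m7'
Chunk 3: stream[22..23]='7' size=0x7=7, data at stream[25..32]='decd4gg' -> body[12..19], body so far='5ri6p2aef1m7decd4gg'
Chunk 4: stream[34..35]='0' size=0 (terminator). Final body='5ri6p2aef1m7decd4gg' (19 bytes)
Body byte 1 = 'r'

Answer: r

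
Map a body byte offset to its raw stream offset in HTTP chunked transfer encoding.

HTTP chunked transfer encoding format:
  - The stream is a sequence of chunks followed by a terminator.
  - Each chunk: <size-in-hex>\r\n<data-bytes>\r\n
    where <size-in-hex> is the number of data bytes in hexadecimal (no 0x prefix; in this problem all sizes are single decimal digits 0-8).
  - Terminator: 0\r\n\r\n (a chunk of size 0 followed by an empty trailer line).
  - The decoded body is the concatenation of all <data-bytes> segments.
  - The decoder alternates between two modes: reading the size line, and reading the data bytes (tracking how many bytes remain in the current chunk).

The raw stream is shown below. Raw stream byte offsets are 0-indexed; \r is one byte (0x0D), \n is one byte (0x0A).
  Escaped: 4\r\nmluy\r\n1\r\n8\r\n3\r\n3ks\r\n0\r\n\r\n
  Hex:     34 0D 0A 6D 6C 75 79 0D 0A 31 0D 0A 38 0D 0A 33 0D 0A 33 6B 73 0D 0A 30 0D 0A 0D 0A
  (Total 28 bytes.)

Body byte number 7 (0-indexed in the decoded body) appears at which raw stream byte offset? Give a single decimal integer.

Chunk 1: stream[0..1]='4' size=0x4=4, data at stream[3..7]='mluy' -> body[0..4], body so far='mluy'
Chunk 2: stream[9..10]='1' size=0x1=1, data at stream[12..13]='8' -> body[4..5], body so far='mluy8'
Chunk 3: stream[15..16]='3' size=0x3=3, data at stream[18..21]='3ks' -> body[5..8], body so far='mluy83ks'
Chunk 4: stream[23..24]='0' size=0 (terminator). Final body='mluy83ks' (8 bytes)
Body byte 7 at stream offset 20

Answer: 20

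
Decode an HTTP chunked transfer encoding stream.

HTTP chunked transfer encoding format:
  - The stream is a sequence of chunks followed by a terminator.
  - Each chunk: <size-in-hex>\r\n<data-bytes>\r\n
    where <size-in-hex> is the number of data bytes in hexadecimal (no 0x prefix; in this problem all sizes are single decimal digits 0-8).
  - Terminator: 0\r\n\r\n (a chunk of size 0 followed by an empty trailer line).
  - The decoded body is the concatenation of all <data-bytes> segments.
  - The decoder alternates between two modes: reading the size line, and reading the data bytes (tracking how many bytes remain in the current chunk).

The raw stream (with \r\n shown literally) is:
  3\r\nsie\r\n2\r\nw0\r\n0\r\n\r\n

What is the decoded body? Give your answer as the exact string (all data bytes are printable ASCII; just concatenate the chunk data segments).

Chunk 1: stream[0..1]='3' size=0x3=3, data at stream[3..6]='sie' -> body[0..3], body so far='sie'
Chunk 2: stream[8..9]='2' size=0x2=2, data at stream[11..13]='w0' -> body[3..5], body so far='siew0'
Chunk 3: stream[15..16]='0' size=0 (terminator). Final body='siew0' (5 bytes)

Answer: siew0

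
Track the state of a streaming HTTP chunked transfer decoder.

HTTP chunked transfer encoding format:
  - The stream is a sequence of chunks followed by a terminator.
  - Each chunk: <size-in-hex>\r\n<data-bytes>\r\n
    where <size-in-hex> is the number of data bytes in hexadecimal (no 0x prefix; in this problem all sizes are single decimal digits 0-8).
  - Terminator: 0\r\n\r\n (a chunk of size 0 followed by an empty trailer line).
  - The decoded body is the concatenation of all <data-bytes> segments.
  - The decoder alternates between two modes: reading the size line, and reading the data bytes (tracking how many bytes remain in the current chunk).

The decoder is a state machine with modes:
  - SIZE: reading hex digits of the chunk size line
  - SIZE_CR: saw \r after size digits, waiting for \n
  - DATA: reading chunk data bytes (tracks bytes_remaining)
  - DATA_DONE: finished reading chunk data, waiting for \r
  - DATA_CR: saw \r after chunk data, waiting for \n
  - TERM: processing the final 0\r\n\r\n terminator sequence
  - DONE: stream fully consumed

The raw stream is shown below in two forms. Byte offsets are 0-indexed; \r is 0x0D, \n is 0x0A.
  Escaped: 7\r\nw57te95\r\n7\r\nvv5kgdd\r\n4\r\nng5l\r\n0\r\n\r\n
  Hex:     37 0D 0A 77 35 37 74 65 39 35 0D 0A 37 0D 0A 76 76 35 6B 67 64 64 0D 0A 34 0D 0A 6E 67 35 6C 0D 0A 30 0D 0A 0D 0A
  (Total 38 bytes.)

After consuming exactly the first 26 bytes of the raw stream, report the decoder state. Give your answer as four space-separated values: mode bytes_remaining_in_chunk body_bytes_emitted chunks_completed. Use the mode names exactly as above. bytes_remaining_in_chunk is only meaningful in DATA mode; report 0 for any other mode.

Answer: SIZE_CR 0 14 2

Derivation:
Byte 0 = '7': mode=SIZE remaining=0 emitted=0 chunks_done=0
Byte 1 = 0x0D: mode=SIZE_CR remaining=0 emitted=0 chunks_done=0
Byte 2 = 0x0A: mode=DATA remaining=7 emitted=0 chunks_done=0
Byte 3 = 'w': mode=DATA remaining=6 emitted=1 chunks_done=0
Byte 4 = '5': mode=DATA remaining=5 emitted=2 chunks_done=0
Byte 5 = '7': mode=DATA remaining=4 emitted=3 chunks_done=0
Byte 6 = 't': mode=DATA remaining=3 emitted=4 chunks_done=0
Byte 7 = 'e': mode=DATA remaining=2 emitted=5 chunks_done=0
Byte 8 = '9': mode=DATA remaining=1 emitted=6 chunks_done=0
Byte 9 = '5': mode=DATA_DONE remaining=0 emitted=7 chunks_done=0
Byte 10 = 0x0D: mode=DATA_CR remaining=0 emitted=7 chunks_done=0
Byte 11 = 0x0A: mode=SIZE remaining=0 emitted=7 chunks_done=1
Byte 12 = '7': mode=SIZE remaining=0 emitted=7 chunks_done=1
Byte 13 = 0x0D: mode=SIZE_CR remaining=0 emitted=7 chunks_done=1
Byte 14 = 0x0A: mode=DATA remaining=7 emitted=7 chunks_done=1
Byte 15 = 'v': mode=DATA remaining=6 emitted=8 chunks_done=1
Byte 16 = 'v': mode=DATA remaining=5 emitted=9 chunks_done=1
Byte 17 = '5': mode=DATA remaining=4 emitted=10 chunks_done=1
Byte 18 = 'k': mode=DATA remaining=3 emitted=11 chunks_done=1
Byte 19 = 'g': mode=DATA remaining=2 emitted=12 chunks_done=1
Byte 20 = 'd': mode=DATA remaining=1 emitted=13 chunks_done=1
Byte 21 = 'd': mode=DATA_DONE remaining=0 emitted=14 chunks_done=1
Byte 22 = 0x0D: mode=DATA_CR remaining=0 emitted=14 chunks_done=1
Byte 23 = 0x0A: mode=SIZE remaining=0 emitted=14 chunks_done=2
Byte 24 = '4': mode=SIZE remaining=0 emitted=14 chunks_done=2
Byte 25 = 0x0D: mode=SIZE_CR remaining=0 emitted=14 chunks_done=2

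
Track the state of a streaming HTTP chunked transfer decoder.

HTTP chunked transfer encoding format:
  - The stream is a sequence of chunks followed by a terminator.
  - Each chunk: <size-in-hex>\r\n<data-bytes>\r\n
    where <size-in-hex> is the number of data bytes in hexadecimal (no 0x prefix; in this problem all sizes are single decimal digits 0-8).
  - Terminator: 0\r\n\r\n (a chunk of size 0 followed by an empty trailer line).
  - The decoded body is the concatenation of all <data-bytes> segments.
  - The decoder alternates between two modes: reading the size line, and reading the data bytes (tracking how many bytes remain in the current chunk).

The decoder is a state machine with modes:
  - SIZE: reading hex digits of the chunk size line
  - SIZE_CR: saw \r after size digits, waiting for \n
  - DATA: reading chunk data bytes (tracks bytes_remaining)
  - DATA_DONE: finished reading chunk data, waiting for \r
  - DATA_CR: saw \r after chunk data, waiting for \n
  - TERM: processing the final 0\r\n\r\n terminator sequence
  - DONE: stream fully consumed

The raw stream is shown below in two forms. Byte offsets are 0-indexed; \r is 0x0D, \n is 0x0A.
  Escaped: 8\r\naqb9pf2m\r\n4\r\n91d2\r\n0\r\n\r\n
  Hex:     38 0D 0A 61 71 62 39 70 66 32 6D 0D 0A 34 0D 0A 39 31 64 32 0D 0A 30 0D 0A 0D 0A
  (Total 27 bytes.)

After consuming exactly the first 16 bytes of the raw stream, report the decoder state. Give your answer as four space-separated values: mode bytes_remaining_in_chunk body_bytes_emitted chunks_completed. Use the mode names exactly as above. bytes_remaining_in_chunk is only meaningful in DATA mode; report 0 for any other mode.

Answer: DATA 4 8 1

Derivation:
Byte 0 = '8': mode=SIZE remaining=0 emitted=0 chunks_done=0
Byte 1 = 0x0D: mode=SIZE_CR remaining=0 emitted=0 chunks_done=0
Byte 2 = 0x0A: mode=DATA remaining=8 emitted=0 chunks_done=0
Byte 3 = 'a': mode=DATA remaining=7 emitted=1 chunks_done=0
Byte 4 = 'q': mode=DATA remaining=6 emitted=2 chunks_done=0
Byte 5 = 'b': mode=DATA remaining=5 emitted=3 chunks_done=0
Byte 6 = '9': mode=DATA remaining=4 emitted=4 chunks_done=0
Byte 7 = 'p': mode=DATA remaining=3 emitted=5 chunks_done=0
Byte 8 = 'f': mode=DATA remaining=2 emitted=6 chunks_done=0
Byte 9 = '2': mode=DATA remaining=1 emitted=7 chunks_done=0
Byte 10 = 'm': mode=DATA_DONE remaining=0 emitted=8 chunks_done=0
Byte 11 = 0x0D: mode=DATA_CR remaining=0 emitted=8 chunks_done=0
Byte 12 = 0x0A: mode=SIZE remaining=0 emitted=8 chunks_done=1
Byte 13 = '4': mode=SIZE remaining=0 emitted=8 chunks_done=1
Byte 14 = 0x0D: mode=SIZE_CR remaining=0 emitted=8 chunks_done=1
Byte 15 = 0x0A: mode=DATA remaining=4 emitted=8 chunks_done=1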